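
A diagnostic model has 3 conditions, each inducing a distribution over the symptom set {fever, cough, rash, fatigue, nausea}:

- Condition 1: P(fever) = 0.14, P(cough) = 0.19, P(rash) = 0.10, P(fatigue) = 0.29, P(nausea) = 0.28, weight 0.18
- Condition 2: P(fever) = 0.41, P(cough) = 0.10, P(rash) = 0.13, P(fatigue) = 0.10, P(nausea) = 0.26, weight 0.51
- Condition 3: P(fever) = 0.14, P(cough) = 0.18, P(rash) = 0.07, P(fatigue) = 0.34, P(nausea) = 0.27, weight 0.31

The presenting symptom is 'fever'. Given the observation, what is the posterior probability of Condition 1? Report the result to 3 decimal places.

0.091

The responsibility of component k is P(Z=k) f_k(x) divided by Σ_j P(Z=j) f_j(x).
Categorical probabilities:
  f_1 = P(fever | comp) = 0.14
  f_2 = P(fever | comp) = 0.41
  f_3 = P(fever | comp) = 0.14
Unnormalised posteriors:
  P(Z=1)·f_1 = 0.18 × 0.14 = 0.0252
  P(Z=2)·f_2 = 0.51 × 0.41 = 0.2091
  P(Z=3)·f_3 = 0.31 × 0.14 = 0.0434
Normaliser: 0.0252 + 0.2091 + 0.0434 = 0.2777
Responsibility of Condition 1: 0.0252 / 0.2777 ≈ 0.091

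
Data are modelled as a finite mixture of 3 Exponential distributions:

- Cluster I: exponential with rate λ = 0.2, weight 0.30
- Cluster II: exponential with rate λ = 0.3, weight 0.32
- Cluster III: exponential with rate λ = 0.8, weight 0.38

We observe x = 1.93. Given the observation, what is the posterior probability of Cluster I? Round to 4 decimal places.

Posterior ∝ prior × likelihood, so P(k | x) ∝ P(Z=k) f_k(x); normalise over all components.
Evaluate each component's likelihood at the observed value:
  f_I = 0.135954
  f_II = 0.168138
  f_III = 0.17082
Unnormalised posteriors:
  P(Z=I)·f_I = 0.30 × 0.135954 = 0.0407862
  P(Z=II)·f_II = 0.32 × 0.168138 = 0.053804
  P(Z=III)·f_III = 0.38 × 0.17082 = 0.0649117
Denominator: 0.0407862 + 0.053804 + 0.0649117 = 0.159502
P(Cluster I | data) = 0.0407862 / 0.159502 ≈ 0.2557

0.2557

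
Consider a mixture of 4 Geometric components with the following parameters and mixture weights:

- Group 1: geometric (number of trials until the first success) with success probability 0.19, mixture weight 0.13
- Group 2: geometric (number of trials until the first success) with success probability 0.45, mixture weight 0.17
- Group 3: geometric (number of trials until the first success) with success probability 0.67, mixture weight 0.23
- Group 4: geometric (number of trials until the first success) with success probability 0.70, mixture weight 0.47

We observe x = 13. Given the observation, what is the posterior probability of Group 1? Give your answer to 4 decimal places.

0.9709

By Bayes' theorem, P(k | x) = π_k f_k(x) / Σ_j π_j f_j(x).
Geometric probabilities:
  L_1 = 0.0151556
  L_2 = 0.000344798
  L_3 = 1.11749e-06
  L_4 = 3.72009e-07
Weight by the priors:
  π_1·L_1 = 0.13 × 0.0151556 = 0.00197023
  π_2·L_2 = 0.17 × 0.000344798 = 5.86157e-05
  π_3·L_3 = 0.23 × 1.11749e-06 = 2.57022e-07
  π_4·L_4 = 0.47 × 3.72009e-07 = 1.74844e-07
Denominator: 0.00197023 + 5.86157e-05 + 2.57022e-07 + 1.74844e-07 = 0.00202928
So the posterior for Group 1 is 0.00197023 / 0.00202928 ≈ 0.9709.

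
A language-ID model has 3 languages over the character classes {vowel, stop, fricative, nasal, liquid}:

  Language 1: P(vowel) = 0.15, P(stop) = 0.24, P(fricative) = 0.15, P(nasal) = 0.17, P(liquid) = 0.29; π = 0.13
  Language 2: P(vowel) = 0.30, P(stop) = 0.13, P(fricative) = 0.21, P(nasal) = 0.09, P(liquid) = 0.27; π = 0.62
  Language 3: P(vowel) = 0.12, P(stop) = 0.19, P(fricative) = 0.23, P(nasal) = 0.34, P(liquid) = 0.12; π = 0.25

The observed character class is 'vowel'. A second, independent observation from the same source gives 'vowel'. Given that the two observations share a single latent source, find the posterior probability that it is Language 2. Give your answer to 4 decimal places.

0.8953

P(component k | x) = P(Z=k)·f_k(x) / marginal(x), where marginal(x) = Σ_j P(Z=j)·f_j(x).
Since both observations come from the same component, the likelihood for component k is f_k(x₁)·f_k(x₂).
  p_1 = [P(vowel | comp) = 0.15] × [0.15] = 0.0225
  p_2 = [P(vowel | comp) = 0.30] × [0.3] = 0.09
  p_3 = [P(vowel | comp) = 0.12] × [0.12] = 0.0144
Multiply by the mixture weights:
  P(Z=1)·p_1 = 0.13 × 0.0225 = 0.002925
  P(Z=2)·p_2 = 0.62 × 0.09 = 0.0558
  P(Z=3)·p_3 = 0.25 × 0.0144 = 0.0036
Sum: 0.002925 + 0.0558 + 0.0036 = 0.062325
So the posterior for Language 2 is 0.0558 / 0.062325 ≈ 0.8953.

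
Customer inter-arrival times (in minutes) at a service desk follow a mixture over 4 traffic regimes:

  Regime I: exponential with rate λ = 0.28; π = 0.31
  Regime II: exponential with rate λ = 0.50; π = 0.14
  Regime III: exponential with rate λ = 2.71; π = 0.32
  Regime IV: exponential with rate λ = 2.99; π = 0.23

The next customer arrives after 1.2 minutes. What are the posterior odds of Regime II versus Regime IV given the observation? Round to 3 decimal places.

Since P(k|x) ∝ P(Z=k) f_k(x), the posterior odds are P(Z=i) f_i(x) / (P(Z=j) f_j(x)).
Component likelihoods at x = 1.2 minutes:
  L_I = 0.200094
  L_II = 0.274406
  L_III = 0.104868
  L_IV = 0.0826842
Odds = (0.14/0.23) × (0.274406/0.0826842) = 0.608696 × 3.31872 ≈ 2.020

2.020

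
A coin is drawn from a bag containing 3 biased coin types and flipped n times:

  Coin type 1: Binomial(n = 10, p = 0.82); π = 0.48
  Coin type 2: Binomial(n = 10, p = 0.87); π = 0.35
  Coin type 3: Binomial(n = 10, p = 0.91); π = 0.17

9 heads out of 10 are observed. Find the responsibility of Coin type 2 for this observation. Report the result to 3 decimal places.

By Bayes' theorem, P(k | x) = π_k f_k(x) / Σ_j π_j f_j(x).
Component likelihoods at x = 9 heads out of 10:
  f_1 = 0.301715
  f_2 = 0.371207
  f_3 = 0.385137
Weight by the priors:
  π_1·f_1 = 0.48 × 0.301715 = 0.144823
  π_2·f_2 = 0.35 × 0.371207 = 0.129923
  π_3·f_3 = 0.17 × 0.385137 = 0.0654733
Marginal: 0.144823 + 0.129923 + 0.0654733 = 0.340219
Responsibility of Coin type 2: 0.129923 / 0.340219 ≈ 0.382

0.382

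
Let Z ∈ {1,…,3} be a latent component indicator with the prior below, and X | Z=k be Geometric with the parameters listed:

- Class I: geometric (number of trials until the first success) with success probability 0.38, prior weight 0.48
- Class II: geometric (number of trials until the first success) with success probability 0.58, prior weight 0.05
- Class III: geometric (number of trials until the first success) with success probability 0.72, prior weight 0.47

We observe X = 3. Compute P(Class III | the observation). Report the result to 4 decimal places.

Posterior ∝ prior × likelihood, so P(k | x) ∝ P(Z=k) f_k(x); normalise over all components.
Geometric probabilities:
  L_I = 0.38·(1−0.38)^2 = 0.38·0.3844 = 0.146072
  L_II = 0.58·(1−0.58)^2 = 0.58·0.1764 = 0.102312
  L_III = 0.72·(1−0.72)^2 = 0.72·0.0784 = 0.056448
Unnormalised posteriors:
  P(Z=I)·L_I = 0.48 × 0.146072 = 0.0701146
  P(Z=II)·L_II = 0.05 × 0.102312 = 0.0051156
  P(Z=III)·L_III = 0.47 × 0.056448 = 0.0265306
Marginal: 0.0701146 + 0.0051156 + 0.0265306 = 0.101761
Responsibility of Class III: 0.0265306 / 0.101761 ≈ 0.2607

0.2607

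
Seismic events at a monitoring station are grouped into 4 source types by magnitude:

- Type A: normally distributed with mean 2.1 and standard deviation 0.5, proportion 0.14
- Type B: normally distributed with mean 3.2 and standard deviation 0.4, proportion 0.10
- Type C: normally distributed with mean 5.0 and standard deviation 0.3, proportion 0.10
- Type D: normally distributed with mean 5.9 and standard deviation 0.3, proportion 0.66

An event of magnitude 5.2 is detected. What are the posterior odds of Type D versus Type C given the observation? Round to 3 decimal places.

0.542

Only the two components matter; the odds are (π_i f_i(x)) / (π_j f_j(x)).
Component likelihoods at x = 5.2:
  p_A = (1/(0.5·√(2π)))·exp(−(5.2−2.1)²/(2·0.5²)) = 0.797885·exp(-19.22000) = 3.58757e-09
  p_B = (1/(0.4·√(2π)))·exp(−(5.2−3.2)²/(2·0.4²)) = 0.997356·exp(-12.50000) = 3.7168e-06
  p_C = (1/(0.3·√(2π)))·exp(−(5.2−5.0)²/(2·0.3²)) = 1.329808·exp(-0.22222) = 1.06483
  p_D = (1/(0.3·√(2π)))·exp(−(5.2−5.9)²/(2·0.3²)) = 1.329808·exp(-2.72222) = 0.0874063
Posterior odds = (π_D·p_D) / (π_C·p_C) = (0.66·0.0874063) / (0.10·1.06483) = 0.0576882 / 0.106483 ≈ 0.542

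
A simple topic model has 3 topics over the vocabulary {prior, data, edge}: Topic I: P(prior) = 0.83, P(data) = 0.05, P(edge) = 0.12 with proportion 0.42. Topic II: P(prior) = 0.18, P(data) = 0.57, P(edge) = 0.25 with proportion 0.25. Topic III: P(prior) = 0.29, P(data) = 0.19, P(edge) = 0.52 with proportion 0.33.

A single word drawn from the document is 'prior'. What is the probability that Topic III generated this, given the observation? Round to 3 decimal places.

P(component k | x) = w_k·f_k(x) / marginal(x), where marginal(x) = Σ_j w_j·f_j(x).
Categorical probabilities:
  f_I = 0.83
  f_II = 0.18
  f_III = 0.29
Weight by the priors:
  w_I·f_I = 0.42 × 0.83 = 0.3486
  w_II·f_II = 0.25 × 0.18 = 0.045
  w_III·f_III = 0.33 × 0.29 = 0.0957
Denominator: 0.3486 + 0.045 + 0.0957 = 0.4893
P(Topic III | data) = 0.0957 / 0.4893 ≈ 0.196

0.196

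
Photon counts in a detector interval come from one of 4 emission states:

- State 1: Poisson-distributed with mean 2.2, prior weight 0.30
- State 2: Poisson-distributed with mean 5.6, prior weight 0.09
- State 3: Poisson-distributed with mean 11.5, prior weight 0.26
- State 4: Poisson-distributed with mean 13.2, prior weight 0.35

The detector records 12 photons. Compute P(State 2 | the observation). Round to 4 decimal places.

0.0097

Apply Bayes' rule: the posterior for each component is proportional to its prior times its likelihood at x.
Poisson probabilities:
  p_1 = e^(−2.2)·2.2^12/12! = 2.97363e-06
  p_2 = e^(−5.6)·5.6^12/12! = 0.00734294
  p_3 = e^(−11.5)·11.5^12/12! = 0.113149
  p_4 = e^(−13.2)·13.2^12/12! = 0.108109
Weight by the priors:
  w_1·p_1 = 0.30 × 2.97363e-06 = 8.9209e-07
  w_2·p_2 = 0.09 × 0.00734294 = 0.000660865
  w_3·p_3 = 0.26 × 0.113149 = 0.0294187
  w_4·p_4 = 0.35 × 0.108109 = 0.0378383
Denominator: 8.9209e-07 + 0.000660865 + 0.0294187 + 0.0378383 = 0.0679187
Responsibility of State 2: 0.000660865 / 0.0679187 ≈ 0.0097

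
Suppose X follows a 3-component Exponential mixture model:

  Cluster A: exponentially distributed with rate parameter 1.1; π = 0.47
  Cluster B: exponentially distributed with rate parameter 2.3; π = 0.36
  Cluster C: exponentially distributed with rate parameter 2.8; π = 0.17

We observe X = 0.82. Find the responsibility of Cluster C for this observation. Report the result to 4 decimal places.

0.1250

By Bayes' theorem, P(k | x) = π_k f_k(x) / Σ_j π_j f_j(x).
Exponential densities:
  f_A = 0.446333
  f_B = 0.348858
  f_C = 0.28185
Multiply by the mixture weights:
  π_A·f_A = 0.47 × 0.446333 = 0.209777
  π_B·f_B = 0.36 × 0.348858 = 0.125589
  π_C·f_C = 0.17 × 0.28185 = 0.0479145
Sum: 0.209777 + 0.125589 + 0.0479145 = 0.38328
P(Cluster C | the observation) ≈ 0.1250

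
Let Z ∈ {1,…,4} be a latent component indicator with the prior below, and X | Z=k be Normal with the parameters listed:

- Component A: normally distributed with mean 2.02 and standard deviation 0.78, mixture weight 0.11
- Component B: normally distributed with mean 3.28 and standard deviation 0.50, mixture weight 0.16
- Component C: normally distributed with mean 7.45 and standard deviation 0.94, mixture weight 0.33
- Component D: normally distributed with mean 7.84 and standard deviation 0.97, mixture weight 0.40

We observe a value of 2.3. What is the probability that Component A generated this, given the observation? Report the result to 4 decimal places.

0.7383

Apply Bayes' rule: the posterior for each component is proportional to its prior times its likelihood at x.
Evaluate each component's likelihood at the observed value:
  f_A = (1/(0.78·√(2π)))·exp(−(2.3−2.02)²/(2·0.78²)) = 0.511464·exp(-0.06443) = 0.479549
  f_B = (1/(0.50·√(2π)))·exp(−(2.3−3.28)²/(2·0.50²)) = 0.797885·exp(-1.92080) = 0.116882
  f_C = (1/(0.94·√(2π)))·exp(−(2.3−7.45)²/(2·0.94²)) = 0.424407·exp(-15.00821) = 1.28766e-07
  f_D = (1/(0.97·√(2π)))·exp(−(2.3−7.84)²/(2·0.97²)) = 0.411281·exp(-16.30970) = 3.39566e-08
Prior × likelihood for each component:
  π_A·f_A = 0.11 × 0.479549 = 0.0527504
  π_B·f_B = 0.16 × 0.116882 = 0.0187011
  π_C·f_C = 0.33 × 1.28766e-07 = 4.24928e-08
  π_D·f_D = 0.40 × 3.39566e-08 = 1.35826e-08
Marginal: 0.0527504 + 0.0187011 + 4.24928e-08 + 1.35826e-08 = 0.0714516
P(Component A | x) = 0.0527504 / 0.0714516 ≈ 0.7383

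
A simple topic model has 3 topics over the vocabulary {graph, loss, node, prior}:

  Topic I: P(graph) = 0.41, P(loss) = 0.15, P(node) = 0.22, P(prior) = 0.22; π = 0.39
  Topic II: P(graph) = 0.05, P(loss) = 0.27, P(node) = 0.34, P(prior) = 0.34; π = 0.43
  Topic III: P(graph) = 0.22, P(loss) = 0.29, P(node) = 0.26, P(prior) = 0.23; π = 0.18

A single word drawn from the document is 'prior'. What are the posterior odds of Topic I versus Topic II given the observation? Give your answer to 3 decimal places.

0.587

Since P(k|x) ∝ P(Z=k) f_k(x), the posterior odds are P(Z=i) f_i(x) / (P(Z=j) f_j(x)).
Component likelihoods at x = 'prior':
  L_I = P(prior | comp) = 0.22
  L_II = P(prior | comp) = 0.34
  L_III = P(prior | comp) = 0.23
0.0858 / 0.1462 ≈ 0.587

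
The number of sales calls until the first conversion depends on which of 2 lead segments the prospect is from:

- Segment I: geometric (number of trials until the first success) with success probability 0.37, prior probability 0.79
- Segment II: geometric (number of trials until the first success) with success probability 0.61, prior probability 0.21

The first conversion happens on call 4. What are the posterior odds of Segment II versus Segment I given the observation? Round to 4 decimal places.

The posterior odds equal the prior odds times the likelihood ratio: (P(Z=i)/P(Z=j))·(f_i(x)/f_j(x)).
Geometric probabilities:
  L_I = 0.0925174
  L_II = 0.0361846
Posterior odds = (P(Z=II)·L_II) / (P(Z=I)·L_I) = (0.21·0.0361846) / (0.79·0.0925174) = 0.00759876 / 0.0730887 ≈ 0.1040

0.1040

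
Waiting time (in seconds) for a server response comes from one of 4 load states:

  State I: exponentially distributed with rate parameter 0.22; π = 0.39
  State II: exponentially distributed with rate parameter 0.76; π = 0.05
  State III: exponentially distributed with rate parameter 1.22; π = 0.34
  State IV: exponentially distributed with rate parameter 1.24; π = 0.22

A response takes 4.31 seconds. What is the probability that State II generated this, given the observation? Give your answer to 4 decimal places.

P(component k | x) = π_k·f_k(x) / marginal(x), where marginal(x) = Σ_j π_j·f_j(x).
Component likelihoods at x = 4.31 seconds:
  L_I = 0.0852363
  L_II = 0.0287236
  L_III = 0.00634969
  L_IV = 0.00592077
Weight by the priors:
  π_I·L_I = 0.39 × 0.0852363 = 0.0332422
  π_II·L_II = 0.05 × 0.0287236 = 0.00143618
  π_III·L_III = 0.34 × 0.00634969 = 0.00215889
  π_IV·L_IV = 0.22 × 0.00592077 = 0.00130257
Normaliser: 0.0332422 + 0.00143618 + 0.00215889 + 0.00130257 = 0.0381398
P(State II | 4.31 seconds) = 0.00143618 / 0.0381398 ≈ 0.0377

0.0377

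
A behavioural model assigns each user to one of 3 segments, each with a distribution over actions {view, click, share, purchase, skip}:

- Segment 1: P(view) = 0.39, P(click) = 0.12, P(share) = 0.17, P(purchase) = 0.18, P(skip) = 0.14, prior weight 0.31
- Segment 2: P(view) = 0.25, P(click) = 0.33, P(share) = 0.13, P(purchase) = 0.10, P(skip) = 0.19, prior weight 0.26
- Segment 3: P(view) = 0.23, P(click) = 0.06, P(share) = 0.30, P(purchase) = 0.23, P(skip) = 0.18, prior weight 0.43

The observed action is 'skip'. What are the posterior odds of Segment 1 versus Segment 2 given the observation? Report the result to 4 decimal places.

0.8785

Only the two components matter; the odds are (π_i f_i(x)) / (π_j f_j(x)).
Component likelihoods at x = 'skip':
  L_1 = 0.14
  L_2 = 0.19
  L_3 = 0.18
0.0434 / 0.0494 ≈ 0.8785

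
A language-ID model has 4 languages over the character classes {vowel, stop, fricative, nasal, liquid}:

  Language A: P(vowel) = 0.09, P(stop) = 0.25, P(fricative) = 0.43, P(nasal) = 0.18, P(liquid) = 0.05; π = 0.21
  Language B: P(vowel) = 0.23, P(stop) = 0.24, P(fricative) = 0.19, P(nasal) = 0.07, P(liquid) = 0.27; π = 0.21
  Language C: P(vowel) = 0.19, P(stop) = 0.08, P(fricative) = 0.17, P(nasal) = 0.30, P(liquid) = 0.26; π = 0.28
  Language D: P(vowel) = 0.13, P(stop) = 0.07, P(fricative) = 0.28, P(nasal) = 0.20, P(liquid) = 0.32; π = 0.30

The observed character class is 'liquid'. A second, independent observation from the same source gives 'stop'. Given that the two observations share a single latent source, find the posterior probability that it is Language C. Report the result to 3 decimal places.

0.202

Apply Bayes' rule: the posterior for each component is proportional to its prior times its likelihood at x.
Since both observations come from the same component, the likelihood for component k is f_k(x₁)·f_k(x₂).
  L_A = [P(liquid | comp) = 0.05] × [0.25] = 0.0125
  L_B = [P(liquid | comp) = 0.27] × [0.24] = 0.0648
  L_C = [P(liquid | comp) = 0.26] × [0.08] = 0.0208
  L_D = [P(liquid | comp) = 0.32] × [0.07] = 0.0224
Unnormalised posteriors:
  π_A·L_A = 0.21 × 0.0125 = 0.002625
  π_B·L_B = 0.21 × 0.0648 = 0.013608
  π_C·L_C = 0.28 × 0.0208 = 0.005824
  π_D·L_D = 0.30 × 0.0224 = 0.00672
Denominator: 0.002625 + 0.013608 + 0.005824 + 0.00672 = 0.028777
So the posterior for Language C is 0.005824 / 0.028777 ≈ 0.202.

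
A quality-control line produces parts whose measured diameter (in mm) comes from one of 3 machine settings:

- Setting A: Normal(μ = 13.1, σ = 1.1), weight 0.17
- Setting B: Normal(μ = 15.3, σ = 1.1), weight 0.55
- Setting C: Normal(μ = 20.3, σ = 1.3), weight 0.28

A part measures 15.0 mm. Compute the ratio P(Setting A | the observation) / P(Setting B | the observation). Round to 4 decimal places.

Since P(k|x) ∝ w_k f_k(x), the posterior odds are w_i f_i(x) / (w_j f_j(x)).
Evaluate each component's likelihood at the observed value:
  L_A = (1/(1.1·√(2π)))·exp(−(15.0−13.1)²/(2·1.1²)) = 0.362675·exp(-1.49174) = 0.0815952
  L_B = (1/(1.1·√(2π)))·exp(−(15.0−15.3)²/(2·1.1²)) = 0.362675·exp(-0.03719) = 0.349435
  L_C = (1/(1.3·√(2π)))·exp(−(15.0−20.3)²/(2·1.3²)) = 0.306879·exp(-8.31065) = 7.54565e-05
0.0138712 / 0.192189 ≈ 0.0722

0.0722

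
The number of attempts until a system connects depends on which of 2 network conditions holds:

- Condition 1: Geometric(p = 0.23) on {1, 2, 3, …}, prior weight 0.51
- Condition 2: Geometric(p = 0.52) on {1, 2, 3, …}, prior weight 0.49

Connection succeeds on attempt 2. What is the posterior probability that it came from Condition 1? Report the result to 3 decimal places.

Apply Bayes' rule: the posterior for each component is proportional to its prior times its likelihood at x.
Evaluate each component's likelihood at the observed value:
  f_1 = 0.1771
  f_2 = 0.2496
Multiply by the mixture weights:
  w_1·f_1 = 0.51 × 0.1771 = 0.090321
  w_2·f_2 = 0.49 × 0.2496 = 0.122304
Normaliser: 0.090321 + 0.122304 = 0.212625
So the posterior for Condition 1 is 0.090321 / 0.212625 ≈ 0.425.

0.425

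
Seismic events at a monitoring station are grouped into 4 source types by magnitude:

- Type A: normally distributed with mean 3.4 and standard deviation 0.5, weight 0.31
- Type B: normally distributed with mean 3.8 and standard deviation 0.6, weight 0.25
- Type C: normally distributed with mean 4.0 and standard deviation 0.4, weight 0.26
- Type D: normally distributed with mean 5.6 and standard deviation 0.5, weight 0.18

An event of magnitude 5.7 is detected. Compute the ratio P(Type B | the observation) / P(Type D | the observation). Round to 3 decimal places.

Since P(k|x) ∝ π_k f_k(x), the posterior odds are π_i f_i(x) / (π_j f_j(x)).
Normal densities:
  L_A = (1/(0.5·√(2π)))·exp(−(5.7−3.4)²/(2·0.5²)) = 0.797885·exp(-10.58000) = 2.02817e-05
  L_B = (1/(0.6·√(2π)))·exp(−(5.7−3.8)²/(2·0.6²)) = 0.664904·exp(-5.01389) = 0.00441829
  L_C = (1/(0.4·√(2π)))·exp(−(5.7−4.0)²/(2·0.4²)) = 0.997356·exp(-9.03125) = 0.000119297
  L_D = (1/(0.5·√(2π)))·exp(−(5.7−5.6)²/(2·0.5²)) = 0.797885·exp(-0.02000) = 0.782085
0.00110457 / 0.140775 ≈ 0.008

0.008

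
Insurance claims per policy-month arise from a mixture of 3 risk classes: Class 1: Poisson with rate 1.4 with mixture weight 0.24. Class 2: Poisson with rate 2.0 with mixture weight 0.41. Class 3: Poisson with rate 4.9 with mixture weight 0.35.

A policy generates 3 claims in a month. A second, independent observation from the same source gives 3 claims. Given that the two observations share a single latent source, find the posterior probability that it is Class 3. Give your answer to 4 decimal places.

Posterior ∝ prior × likelihood, so P(k | x) ∝ w_k f_k(x); normalise over all components.
Since both observations come from the same component, the likelihood for component k is f_k(x₁)·f_k(x₂).
  f_1 = [e^(−1.4)·1.4^3/3! = 0.112777] × [0.112777] = 0.0127187
  f_2 = [e^(−2.0)·2.0^3/3! = 0.180447] × [0.180447] = 0.0325611
  f_3 = [e^(−4.9)·4.9^3/3! = 0.146014] × [0.146014] = 0.02132
Prior × likelihood for each component:
  w_1·f_1 = 0.24 × 0.0127187 = 0.00305248
  w_2·f_2 = 0.41 × 0.0325611 = 0.0133501
  w_3·f_3 = 0.35 × 0.02132 = 0.00746201
Normaliser: 0.00305248 + 0.0133501 + 0.00746201 = 0.0238646
P(Class 3 | data) = 0.00746201 / 0.0238646 ≈ 0.3127

0.3127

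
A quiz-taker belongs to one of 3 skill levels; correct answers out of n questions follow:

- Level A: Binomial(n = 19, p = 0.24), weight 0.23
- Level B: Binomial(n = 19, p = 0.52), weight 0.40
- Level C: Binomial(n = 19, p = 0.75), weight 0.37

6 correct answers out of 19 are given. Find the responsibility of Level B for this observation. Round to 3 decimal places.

0.314

By Bayes' theorem, P(k | x) = π_k f_k(x) / Σ_j π_j f_j(x).
Binomial probabilities:
  f_A = C(19,6)·0.24^6·0.76^13 = 27132·0.000191103·0.0282213 = 0.146328
  f_B = C(19,6)·0.52^6·0.48^13 = 27132·0.0197706·7.18019e-05 = 0.0385157
  f_C = C(19,6)·0.75^6·0.25^13 = 27132·0.177979·1.49012e-08 = 7.19564e-05
Weight by the priors:
  π_A·f_A = 0.23 × 0.146328 = 0.0336553
  π_B·f_B = 0.40 × 0.0385157 = 0.0154063
  π_C·f_C = 0.37 × 7.19564e-05 = 2.66239e-05
Evidence: 0.0336553 + 0.0154063 + 2.66239e-05 = 0.0490882
P(Level B | data) = 0.0154063 / 0.0490882 ≈ 0.314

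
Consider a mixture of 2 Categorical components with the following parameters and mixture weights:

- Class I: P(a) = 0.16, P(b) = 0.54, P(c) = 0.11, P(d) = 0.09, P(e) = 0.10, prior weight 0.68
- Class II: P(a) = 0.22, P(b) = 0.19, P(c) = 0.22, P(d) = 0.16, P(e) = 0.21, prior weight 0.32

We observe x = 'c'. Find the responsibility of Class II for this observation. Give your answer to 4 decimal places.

Posterior ∝ prior × likelihood, so P(k | x) ∝ π_k f_k(x); normalise over all components.
Categorical probabilities:
  p_I = P(c | comp) = 0.11
  p_II = P(c | comp) = 0.22
Unnormalised posteriors:
  π_I·p_I = 0.68 × 0.11 = 0.0748
  π_II·p_II = 0.32 × 0.22 = 0.0704
Evidence: 0.0748 + 0.0704 = 0.1452
P(Class II | the observation) ≈ 0.4848

0.4848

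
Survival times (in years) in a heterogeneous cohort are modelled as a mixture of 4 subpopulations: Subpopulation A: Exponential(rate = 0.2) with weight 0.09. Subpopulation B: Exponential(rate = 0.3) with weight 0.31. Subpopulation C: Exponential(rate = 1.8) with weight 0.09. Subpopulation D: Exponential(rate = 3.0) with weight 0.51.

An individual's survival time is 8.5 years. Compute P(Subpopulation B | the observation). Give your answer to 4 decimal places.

Apply Bayes' rule: the posterior for each component is proportional to its prior times its likelihood at x.
Evaluate each component's likelihood at the observed value:
  f_A = 0.2·e^(−0.2·8.5) = 0.2·e^(−1.7000) = 0.0365367
  f_B = 0.3·e^(−0.3·8.5) = 0.3·e^(−2.5500) = 0.0234245
  f_C = 1.8·e^(−1.8·8.5) = 1.8·e^(−15.3000) = 4.07912e-07
  f_D = 3.0·e^(−3.0·8.5) = 3.0·e^(−25.5000) = 2.52704e-11
Unnormalised posteriors:
  P(Z=A)·f_A = 0.09 × 0.0365367 = 0.0032883
  P(Z=B)·f_B = 0.31 × 0.0234245 = 0.00726159
  P(Z=C)·f_C = 0.09 × 4.07912e-07 = 3.67121e-08
  P(Z=D)·f_D = 0.51 × 2.52704e-11 = 1.28879e-11
Denominator: 0.0032883 + 0.00726159 + 3.67121e-08 + 1.28879e-11 = 0.0105499
So the posterior for Subpopulation B is 0.00726159 / 0.0105499 ≈ 0.6883.

0.6883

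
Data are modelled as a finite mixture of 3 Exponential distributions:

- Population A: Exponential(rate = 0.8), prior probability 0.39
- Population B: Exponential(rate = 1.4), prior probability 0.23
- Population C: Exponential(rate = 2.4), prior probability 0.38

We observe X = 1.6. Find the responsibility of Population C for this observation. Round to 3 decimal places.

0.139

By Bayes' theorem, P(k | x) = w_k f_k(x) / Σ_j w_j f_j(x).
Evaluate each component's likelihood at the observed value:
  p_A = 0.8·e^(−0.8·1.6) = 0.8·e^(−1.2800) = 0.22243
  p_B = 1.4·e^(−1.4·1.6) = 1.4·e^(−2.2400) = 0.149042
  p_C = 2.4·e^(−2.4·1.6) = 2.4·e^(−3.8400) = 0.0515846
Weight by the priors:
  w_A·p_A = 0.39 × 0.22243 = 0.0867476
  w_B·p_B = 0.23 × 0.149042 = 0.0342796
  w_C·p_C = 0.38 × 0.0515846 = 0.0196022
Normaliser: 0.0867476 + 0.0342796 + 0.0196022 = 0.140629
P(Population C | data) = 0.0196022 / 0.140629 ≈ 0.139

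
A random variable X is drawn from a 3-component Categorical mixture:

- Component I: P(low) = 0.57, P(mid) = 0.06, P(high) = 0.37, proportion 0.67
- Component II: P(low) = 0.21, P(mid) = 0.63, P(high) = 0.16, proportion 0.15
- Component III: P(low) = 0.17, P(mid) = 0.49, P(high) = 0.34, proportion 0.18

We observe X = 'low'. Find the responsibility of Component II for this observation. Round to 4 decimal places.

P(component k | x) = π_k·f_k(x) / marginal(x), where marginal(x) = Σ_j π_j·f_j(x).
Categorical probabilities:
  L_I = P(low | comp) = 0.57
  L_II = P(low | comp) = 0.21
  L_III = P(low | comp) = 0.17
Weight by the priors:
  π_I·L_I = 0.67 × 0.57 = 0.3819
  π_II·L_II = 0.15 × 0.21 = 0.0315
  π_III·L_III = 0.18 × 0.17 = 0.0306
Evidence: 0.3819 + 0.0315 + 0.0306 = 0.444
Responsibility of Component II: 0.0315 / 0.444 ≈ 0.0709

0.0709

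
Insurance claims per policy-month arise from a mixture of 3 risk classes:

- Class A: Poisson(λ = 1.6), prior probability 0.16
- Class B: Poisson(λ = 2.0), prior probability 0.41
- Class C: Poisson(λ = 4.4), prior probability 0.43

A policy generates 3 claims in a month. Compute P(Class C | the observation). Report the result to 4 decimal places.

0.4383

By Bayes' theorem, P(k | x) = π_k f_k(x) / Σ_j π_j f_j(x).
Evaluate each component's likelihood at the observed value:
  L_A = e^(−1.6)·1.6^3/3! = 0.137828
  L_B = e^(−2.0)·2.0^3/3! = 0.180447
  L_C = e^(−4.4)·4.4^3/3! = 0.174305
Weight by the priors:
  π_A·L_A = 0.16 × 0.137828 = 0.0220525
  π_B·L_B = 0.41 × 0.180447 = 0.0739833
  π_C·L_C = 0.43 × 0.174305 = 0.0749514
Evidence: 0.0220525 + 0.0739833 + 0.0749514 = 0.170987
Responsibility of Class C: 0.0749514 / 0.170987 ≈ 0.4383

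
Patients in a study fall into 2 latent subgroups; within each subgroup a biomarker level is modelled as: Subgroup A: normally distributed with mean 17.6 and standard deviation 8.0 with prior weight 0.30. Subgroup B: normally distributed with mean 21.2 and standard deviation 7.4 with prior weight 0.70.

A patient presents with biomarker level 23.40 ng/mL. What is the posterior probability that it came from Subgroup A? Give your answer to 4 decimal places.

0.2416

Posterior ∝ prior × likelihood, so P(k | x) ∝ π_k f_k(x); normalise over all components.
Component likelihoods at x = 23.40 ng/mL:
  p_A = 0.0383426
  p_B = 0.0515805
Prior × likelihood for each component:
  π_A·p_A = 0.30 × 0.0383426 = 0.0115028
  π_B·p_B = 0.70 × 0.0515805 = 0.0361064
Normaliser: 0.0115028 + 0.0361064 = 0.0476092
So the posterior for Subgroup A is 0.0115028 / 0.0476092 ≈ 0.2416.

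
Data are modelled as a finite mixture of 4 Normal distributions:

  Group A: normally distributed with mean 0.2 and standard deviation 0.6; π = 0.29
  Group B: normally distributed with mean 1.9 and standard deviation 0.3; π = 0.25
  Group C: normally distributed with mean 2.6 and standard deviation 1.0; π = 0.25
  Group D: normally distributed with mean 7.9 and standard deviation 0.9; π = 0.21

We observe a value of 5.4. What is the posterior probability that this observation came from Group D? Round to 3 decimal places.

Posterior ∝ prior × likelihood, so P(k | x) ∝ P(Z=k) f_k(x); normalise over all components.
Normal densities:
  f_A = (1/(0.6·√(2π)))·exp(−(5.4−0.2)²/(2·0.6²)) = 0.664904·exp(-37.55556) = 3.25528e-17
  f_B = (1/(0.3·√(2π)))·exp(−(5.4−1.9)²/(2·0.3²)) = 1.329808·exp(-68.05556) = 3.69519e-30
  f_C = (1/(1.0·√(2π)))·exp(−(5.4−2.6)²/(2·1.0²)) = 0.398942·exp(-3.92000) = 0.00791545
  f_D = (1/(0.9·√(2π)))·exp(−(5.4−7.9)²/(2·0.9²)) = 0.443269·exp(-3.85802) = 0.00935726
Multiply by the mixture weights:
  P(Z=A)·f_A = 0.29 × 3.25528e-17 = 9.44031e-18
  P(Z=B)·f_B = 0.25 × 3.69519e-30 = 9.23797e-31
  P(Z=C)·f_C = 0.25 × 0.00791545 = 0.00197886
  P(Z=D)·f_D = 0.21 × 0.00935726 = 0.00196502
Evidence: 9.44031e-18 + 9.23797e-31 + 0.00197886 + 0.00196502 = 0.00394389
P(Group D | the observation) ≈ 0.498

0.498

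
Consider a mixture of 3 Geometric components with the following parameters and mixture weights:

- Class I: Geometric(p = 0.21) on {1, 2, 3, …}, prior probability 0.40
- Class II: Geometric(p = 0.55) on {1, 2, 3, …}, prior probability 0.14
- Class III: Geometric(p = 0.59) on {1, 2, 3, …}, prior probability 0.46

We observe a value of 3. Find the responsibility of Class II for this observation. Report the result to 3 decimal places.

0.137

Apply Bayes' rule: the posterior for each component is proportional to its prior times its likelihood at x.
Component likelihoods at x = 3:
  f_I = 0.131061
  f_II = 0.111375
  f_III = 0.099179
Weight by the priors:
  w_I·f_I = 0.40 × 0.131061 = 0.0524244
  w_II·f_II = 0.14 × 0.111375 = 0.0155925
  w_III·f_III = 0.46 × 0.099179 = 0.0456223
Marginal: 0.0524244 + 0.0155925 + 0.0456223 = 0.113639
P(Class II | x) = 0.0155925 / 0.113639 ≈ 0.137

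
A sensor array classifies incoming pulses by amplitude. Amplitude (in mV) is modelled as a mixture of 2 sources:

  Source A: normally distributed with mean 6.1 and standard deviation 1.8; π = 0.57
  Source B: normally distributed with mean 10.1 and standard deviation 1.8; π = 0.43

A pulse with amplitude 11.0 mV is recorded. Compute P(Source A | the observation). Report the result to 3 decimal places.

0.036

Apply Bayes' rule: the posterior for each component is proportional to its prior times its likelihood at x.
Component likelihoods at x = 11.0 mV:
  f_A = (1/(1.8·√(2π)))·exp(−(11.0−6.1)²/(2·1.8²)) = 0.221635·exp(-3.70525) = 0.00545091
  f_B = (1/(1.8·√(2π)))·exp(−(11.0−10.1)²/(2·1.8²)) = 0.221635·exp(-0.12500) = 0.195592
Multiply by the mixture weights:
  π_A·f_A = 0.57 × 0.00545091 = 0.00310702
  π_B·f_B = 0.43 × 0.195592 = 0.0841045
Marginal: 0.00310702 + 0.0841045 = 0.0872115
So the posterior for Source A is 0.00310702 / 0.0872115 ≈ 0.036.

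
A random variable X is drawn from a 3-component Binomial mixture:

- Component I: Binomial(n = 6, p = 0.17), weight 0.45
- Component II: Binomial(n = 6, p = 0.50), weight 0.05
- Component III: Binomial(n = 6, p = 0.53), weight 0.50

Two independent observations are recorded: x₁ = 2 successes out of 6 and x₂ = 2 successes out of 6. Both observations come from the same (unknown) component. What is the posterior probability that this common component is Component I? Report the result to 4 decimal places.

The responsibility of component k is π_k f_k(x) divided by Σ_j π_j f_j(x).
Since both observations come from the same component, the likelihood for component k is f_k(x₁)·f_k(x₂).
  p_I = [0.205732] × [0.205732] = 0.0423256
  p_II = [0.234375] × [0.234375] = 0.0549316
  p_III = [0.205605] × [0.205605] = 0.0422736
Unnormalised posteriors:
  π_I·p_I = 0.45 × 0.0423256 = 0.0190465
  π_II·p_II = 0.05 × 0.0549316 = 0.00274658
  π_III·p_III = 0.50 × 0.0422736 = 0.0211368
Normaliser: 0.0190465 + 0.00274658 + 0.0211368 = 0.0429299
P(Component I | x₁, x₂) ≈ 0.4437

0.4437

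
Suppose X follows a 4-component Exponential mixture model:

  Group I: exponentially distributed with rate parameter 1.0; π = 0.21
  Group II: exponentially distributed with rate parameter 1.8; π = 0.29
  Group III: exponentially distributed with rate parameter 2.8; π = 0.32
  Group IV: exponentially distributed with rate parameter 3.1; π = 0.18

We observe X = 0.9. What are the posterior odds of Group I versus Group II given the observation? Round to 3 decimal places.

Only the two components matter; the odds are (P(Z=i) f_i(x)) / (P(Z=j) f_j(x)).
Evaluate each component's likelihood at the observed value:
  p_I = 1.0·e^(−1.0·0.9) = 1.0·e^(−0.9000) = 0.40657
  p_II = 1.8·e^(−1.8·0.9) = 1.8·e^(−1.6200) = 0.356218
  p_III = 2.8·e^(−2.8·0.9) = 2.8·e^(−2.5200) = 0.225287
  p_IV = 3.1·e^(−3.1·0.9) = 3.1·e^(−2.7900) = 0.190406
Odds = (0.21/0.29) × (0.40657/0.356218) = 0.724138 × 1.14135 ≈ 0.826

0.826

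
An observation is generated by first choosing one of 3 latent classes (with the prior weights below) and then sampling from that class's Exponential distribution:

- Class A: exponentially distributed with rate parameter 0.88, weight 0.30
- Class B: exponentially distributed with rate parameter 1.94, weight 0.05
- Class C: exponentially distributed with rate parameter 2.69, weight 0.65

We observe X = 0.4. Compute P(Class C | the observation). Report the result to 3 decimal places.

The responsibility of component k is w_k f_k(x) divided by Σ_j w_j f_j(x).
Component likelihoods at x = 0.4:
  L_A = 0.88·e^(−0.88·0.4) = 0.88·e^(−0.3520) = 0.618887
  L_B = 1.94·e^(−1.94·0.4) = 1.94·e^(−0.7760) = 0.892872
  L_C = 2.69·e^(−2.69·0.4) = 2.69·e^(−1.0760) = 0.917173
Weight by the priors:
  w_A·L_A = 0.30 × 0.618887 = 0.185666
  w_B·L_B = 0.05 × 0.892872 = 0.0446436
  w_C·L_C = 0.65 × 0.917173 = 0.596163
Sum: 0.185666 + 0.0446436 + 0.596163 = 0.826472
Responsibility of Class C: 0.596163 / 0.826472 ≈ 0.721

0.721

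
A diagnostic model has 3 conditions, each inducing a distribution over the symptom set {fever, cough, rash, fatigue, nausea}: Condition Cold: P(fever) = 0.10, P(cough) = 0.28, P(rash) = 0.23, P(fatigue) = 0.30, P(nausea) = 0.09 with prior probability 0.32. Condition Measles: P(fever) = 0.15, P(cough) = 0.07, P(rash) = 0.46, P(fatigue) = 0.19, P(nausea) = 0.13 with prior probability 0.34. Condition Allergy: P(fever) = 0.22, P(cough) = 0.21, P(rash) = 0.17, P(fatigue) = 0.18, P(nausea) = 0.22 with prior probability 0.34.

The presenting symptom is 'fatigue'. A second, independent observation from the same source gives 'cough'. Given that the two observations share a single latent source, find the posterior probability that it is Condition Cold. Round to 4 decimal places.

P(component k | x) = π_k·f_k(x) / marginal(x), where marginal(x) = Σ_j π_j·f_j(x).
Since both observations come from the same component, the likelihood for component k is f_k(x₁)·f_k(x₂).
  p_Cold = [P(fatigue | comp) = 0.30] × [0.28] = 0.084
  p_Measles = [P(fatigue | comp) = 0.19] × [0.07] = 0.0133
  p_Allergy = [P(fatigue | comp) = 0.18] × [0.21] = 0.0378
Unnormalised posteriors:
  π_Cold·p_Cold = 0.32 × 0.084 = 0.02688
  π_Measles·p_Measles = 0.34 × 0.0133 = 0.004522
  π_Allergy·p_Allergy = 0.34 × 0.0378 = 0.012852
Marginal: 0.02688 + 0.004522 + 0.012852 = 0.044254
Responsibility of Condition Cold: 0.02688 / 0.044254 ≈ 0.6074

0.6074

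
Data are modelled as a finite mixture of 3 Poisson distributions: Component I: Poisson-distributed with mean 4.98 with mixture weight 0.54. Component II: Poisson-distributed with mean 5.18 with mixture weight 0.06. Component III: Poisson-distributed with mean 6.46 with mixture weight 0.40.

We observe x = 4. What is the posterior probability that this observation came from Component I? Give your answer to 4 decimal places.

The responsibility of component k is w_k f_k(x) divided by Σ_j w_j f_j(x).
Poisson probabilities:
  p_I = e^(−4.98)·4.98^4/4! = 0.176165
  p_II = e^(−5.18)·5.18^4/4! = 0.168835
  p_III = e^(−6.46)·6.46^4/4! = 0.113547
Multiply by the mixture weights:
  w_I·p_I = 0.54 × 0.176165 = 0.0951291
  w_II·p_II = 0.06 × 0.168835 = 0.0101301
  w_III·p_III = 0.40 × 0.113547 = 0.0454189
Denominator: 0.0951291 + 0.0101301 + 0.0454189 = 0.150678
So the posterior for Component I is 0.0951291 / 0.150678 ≈ 0.6313.

0.6313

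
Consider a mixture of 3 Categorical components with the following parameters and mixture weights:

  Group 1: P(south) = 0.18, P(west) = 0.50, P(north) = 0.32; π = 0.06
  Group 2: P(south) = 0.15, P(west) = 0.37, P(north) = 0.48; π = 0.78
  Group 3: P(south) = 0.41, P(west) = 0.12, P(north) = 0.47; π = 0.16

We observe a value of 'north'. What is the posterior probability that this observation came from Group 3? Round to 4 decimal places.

P(component k | x) = π_k·f_k(x) / marginal(x), where marginal(x) = Σ_j π_j·f_j(x).
Component likelihoods at x = 'north':
  p_1 = P(north | comp) = 0.32
  p_2 = P(north | comp) = 0.48
  p_3 = P(north | comp) = 0.47
Weight by the priors:
  π_1·p_1 = 0.06 × 0.32 = 0.0192
  π_2·p_2 = 0.78 × 0.48 = 0.3744
  π_3·p_3 = 0.16 × 0.47 = 0.0752
Normaliser: 0.0192 + 0.3744 + 0.0752 = 0.4688
Responsibility of Group 3: 0.0752 / 0.4688 ≈ 0.1604

0.1604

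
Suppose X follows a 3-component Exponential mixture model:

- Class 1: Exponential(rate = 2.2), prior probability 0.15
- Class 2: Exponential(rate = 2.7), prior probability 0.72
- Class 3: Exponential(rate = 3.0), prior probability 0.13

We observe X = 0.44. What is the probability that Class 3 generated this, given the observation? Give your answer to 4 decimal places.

The responsibility of component k is π_k f_k(x) divided by Σ_j π_j f_j(x).
Component likelihoods at x = 0.44:
  f_1 = 2.2·e^(−2.2·0.44) = 2.2·e^(−0.9680) = 0.835652
  f_2 = 2.7·e^(−2.7·0.44) = 2.7·e^(−1.1880) = 0.823042
  f_3 = 3.0·e^(−3.0·0.44) = 3.0·e^(−1.3200) = 0.801406
Prior × likelihood for each component:
  π_1·f_1 = 0.15 × 0.835652 = 0.125348
  π_2·f_2 = 0.72 × 0.823042 = 0.59259
  π_3·f_3 = 0.13 × 0.801406 = 0.104183
Marginal: 0.125348 + 0.59259 + 0.104183 = 0.822121
P(Class 3 | x) ≈ 0.1267

0.1267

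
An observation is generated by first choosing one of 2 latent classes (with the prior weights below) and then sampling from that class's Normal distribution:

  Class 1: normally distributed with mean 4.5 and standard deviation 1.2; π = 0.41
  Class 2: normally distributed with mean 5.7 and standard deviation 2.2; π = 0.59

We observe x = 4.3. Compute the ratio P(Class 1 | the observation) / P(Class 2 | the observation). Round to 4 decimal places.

1.5384

Only the two components matter; the odds are (π_i f_i(x)) / (π_j f_j(x)).
Normal densities:
  L_1 = (1/(1.2·√(2π)))·exp(−(4.3−4.5)²/(2·1.2²)) = 0.332452·exp(-0.01389) = 0.327866
  L_2 = (1/(2.2·√(2π)))·exp(−(4.3−5.7)²/(2·2.2²)) = 0.181337·exp(-0.20248) = 0.148099
Odds = (0.41/0.59) × (0.327866/0.148099) = 0.694915 × 2.21383 ≈ 1.5384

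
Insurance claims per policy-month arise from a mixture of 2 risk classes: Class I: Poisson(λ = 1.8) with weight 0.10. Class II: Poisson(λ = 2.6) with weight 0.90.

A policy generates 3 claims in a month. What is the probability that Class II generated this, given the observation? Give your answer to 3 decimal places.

The responsibility of component k is w_k f_k(x) divided by Σ_j w_j f_j(x).
Poisson probabilities:
  p_I = e^(−1.8)·1.8^3/3! = 0.160671
  p_II = e^(−2.6)·2.6^3/3! = 0.217572
Multiply by the mixture weights:
  w_I·p_I = 0.10 × 0.160671 = 0.0160671
  w_II·p_II = 0.90 × 0.217572 = 0.195815
Sum: 0.0160671 + 0.195815 = 0.211882
So the posterior for Class II is 0.195815 / 0.211882 ≈ 0.924.

0.924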